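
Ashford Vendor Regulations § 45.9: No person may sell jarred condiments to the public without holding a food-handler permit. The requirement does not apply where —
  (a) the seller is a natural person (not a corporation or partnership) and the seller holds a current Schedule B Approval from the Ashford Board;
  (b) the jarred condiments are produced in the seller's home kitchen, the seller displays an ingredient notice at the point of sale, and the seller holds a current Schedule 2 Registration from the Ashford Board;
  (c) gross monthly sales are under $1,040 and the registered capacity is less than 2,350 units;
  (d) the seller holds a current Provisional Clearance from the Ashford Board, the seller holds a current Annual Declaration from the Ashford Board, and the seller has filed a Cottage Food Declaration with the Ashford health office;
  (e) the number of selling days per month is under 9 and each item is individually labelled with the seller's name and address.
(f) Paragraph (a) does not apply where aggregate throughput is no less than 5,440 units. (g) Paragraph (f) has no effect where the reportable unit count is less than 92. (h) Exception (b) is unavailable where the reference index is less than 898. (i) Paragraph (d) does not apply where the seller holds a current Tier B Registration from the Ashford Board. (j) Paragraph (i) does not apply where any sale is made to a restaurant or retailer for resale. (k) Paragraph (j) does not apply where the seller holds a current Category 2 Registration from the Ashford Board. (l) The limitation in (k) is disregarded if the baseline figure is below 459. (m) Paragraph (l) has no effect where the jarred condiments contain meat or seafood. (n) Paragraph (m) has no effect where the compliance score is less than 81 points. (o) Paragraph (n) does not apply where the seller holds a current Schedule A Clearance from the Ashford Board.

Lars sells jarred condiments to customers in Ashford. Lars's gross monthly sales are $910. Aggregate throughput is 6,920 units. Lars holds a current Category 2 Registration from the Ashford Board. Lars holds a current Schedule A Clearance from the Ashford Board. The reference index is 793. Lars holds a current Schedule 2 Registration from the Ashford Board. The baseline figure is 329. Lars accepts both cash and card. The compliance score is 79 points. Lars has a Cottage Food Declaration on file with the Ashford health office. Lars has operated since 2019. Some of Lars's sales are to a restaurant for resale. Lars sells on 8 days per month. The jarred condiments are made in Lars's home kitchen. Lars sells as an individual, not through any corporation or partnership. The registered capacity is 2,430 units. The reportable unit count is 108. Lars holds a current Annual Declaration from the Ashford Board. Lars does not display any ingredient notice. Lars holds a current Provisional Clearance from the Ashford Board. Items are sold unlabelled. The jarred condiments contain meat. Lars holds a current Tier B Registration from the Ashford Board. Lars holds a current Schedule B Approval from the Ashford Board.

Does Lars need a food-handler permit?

All of (a)'s requirements are met (the seller is a natural person; a current Schedule B Approval is held). Turning to paragraphs (f)–(g): (f) operates against (a): aggregate throughput is 6,920 units, meeting the 5,440 units threshold. (g), which would lift (f), is inapplicable — the reportable unit count is 108, not less than 92. So (a) is unavailable.
Exception (b) does not apply: no ingredient notice is displayed.
Exception (c) requires that the registered capacity is less than 2,350 units; but the registered capacity is 2,430 units, not less than 2,350 units, so (c) is unavailable.
All of (d)'s requirements are met (a current Provisional Clearance is held; a current Annual Declaration is held; a Cottage Food Declaration is on file). However, paragraphs (i)–(o) must be considered: (i) operates — a current Tier B Registration is held. (j) would limit (i) — some sales are to a restaurant for resale — but (k) sets (j) aside: (k) operates against (j): a current Category 2 Registration is held. (l) would limit (k) — the baseline figure is 329, below the 459 limit — but (m) sets (l) aside: (m) is triggered — the jarred condiments contain meat. (n) would limit (m) — the compliance score is 79 points, less than the 81 points limit — but (o) sets (n) aside: (o) operates against (n): a current Schedule A Clearance is held. Exception (d) does not apply.
Exception (e) requires that each item is individually labelled with the seller's name and address; but items are sold unlabelled, so (e) is unavailable.
Every exception is unavailable, so the rule governs.

Yes — Lars must hold a food-handler permit.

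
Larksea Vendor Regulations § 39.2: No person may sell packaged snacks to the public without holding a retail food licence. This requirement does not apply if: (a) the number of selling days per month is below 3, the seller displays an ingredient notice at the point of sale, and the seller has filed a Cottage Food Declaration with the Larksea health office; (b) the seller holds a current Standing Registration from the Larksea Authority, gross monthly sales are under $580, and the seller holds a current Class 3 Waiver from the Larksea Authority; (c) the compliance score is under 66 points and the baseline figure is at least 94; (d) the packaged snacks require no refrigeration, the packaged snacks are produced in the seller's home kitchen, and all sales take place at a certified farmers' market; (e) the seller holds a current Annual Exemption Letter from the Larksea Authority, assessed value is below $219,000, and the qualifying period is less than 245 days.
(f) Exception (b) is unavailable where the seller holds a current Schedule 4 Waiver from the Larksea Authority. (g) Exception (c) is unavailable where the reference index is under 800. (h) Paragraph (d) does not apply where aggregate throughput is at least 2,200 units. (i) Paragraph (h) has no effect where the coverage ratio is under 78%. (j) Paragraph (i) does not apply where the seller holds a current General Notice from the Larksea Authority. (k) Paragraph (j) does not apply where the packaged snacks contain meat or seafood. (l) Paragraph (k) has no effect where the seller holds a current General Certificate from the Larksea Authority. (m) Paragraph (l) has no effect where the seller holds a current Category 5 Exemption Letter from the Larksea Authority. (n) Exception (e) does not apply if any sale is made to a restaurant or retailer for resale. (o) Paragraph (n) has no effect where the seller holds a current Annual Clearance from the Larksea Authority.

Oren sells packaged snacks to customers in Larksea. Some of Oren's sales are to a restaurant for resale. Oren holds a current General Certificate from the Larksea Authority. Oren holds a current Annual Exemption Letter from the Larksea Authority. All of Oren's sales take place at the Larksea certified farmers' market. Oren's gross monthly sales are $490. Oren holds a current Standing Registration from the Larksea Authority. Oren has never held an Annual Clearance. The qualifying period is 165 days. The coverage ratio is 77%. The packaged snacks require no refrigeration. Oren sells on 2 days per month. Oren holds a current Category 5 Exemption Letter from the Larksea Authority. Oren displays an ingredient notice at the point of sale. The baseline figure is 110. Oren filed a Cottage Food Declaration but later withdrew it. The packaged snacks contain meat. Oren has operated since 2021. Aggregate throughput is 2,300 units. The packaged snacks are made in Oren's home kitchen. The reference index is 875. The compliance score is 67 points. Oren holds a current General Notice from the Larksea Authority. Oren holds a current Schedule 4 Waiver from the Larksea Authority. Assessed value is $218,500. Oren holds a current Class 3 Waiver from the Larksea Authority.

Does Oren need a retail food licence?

No — exception (d) applies; Oren is not required to hold a retail food licence.

Exception (a) fails — the Cottage Food Declaration was withdrawn.
Exception (b) is satisfied on its face — a current Standing Registration is held; gross monthly sales are $490, under the $580 limit; a current Class 3 Waiver is held. But applying paragraph (f): (f) is engaged — a current Schedule 4 Waiver is held. Exception (b) does not apply.
Exception (c) requires that the compliance score is under 66 points; but the compliance score is 67 points, not under 66 points, so (c) is unavailable.
Exception (d) is satisfied on its face — the packaged snacks are shelf-stable; the packaged snacks are home-kitchen produced; all sales are at a certified farmers' market. Considering the limiting provisions: (h) would limit (d) — aggregate throughput is 2,300 units, meeting the 2,200 units threshold — but (i) sets (h) aside: (i) operates against (h): the coverage ratio is 77%, under the 78% limit. (j) is triggered (a current General Notice is held), but is itself disapplied by (k): (k) operates — the packaged snacks contain meat. (l) would limit (k) — a current General Certificate is held — but (m) sets (l) aside: (m) is engaged — a current Category 5 Exemption Letter is held. Exception (d) stands.
Exception (e): a current Annual Exemption Letter is held; assessed value is $218,500, below the $219,000 limit; the qualifying period is 165 days, less than the 245 days limit — every condition holds. But: (n) is triggered — some sales are to a restaurant for resale. (o), which would lift (n), is inapplicable — no current Annual Clearance is held. Exception (e) does not apply.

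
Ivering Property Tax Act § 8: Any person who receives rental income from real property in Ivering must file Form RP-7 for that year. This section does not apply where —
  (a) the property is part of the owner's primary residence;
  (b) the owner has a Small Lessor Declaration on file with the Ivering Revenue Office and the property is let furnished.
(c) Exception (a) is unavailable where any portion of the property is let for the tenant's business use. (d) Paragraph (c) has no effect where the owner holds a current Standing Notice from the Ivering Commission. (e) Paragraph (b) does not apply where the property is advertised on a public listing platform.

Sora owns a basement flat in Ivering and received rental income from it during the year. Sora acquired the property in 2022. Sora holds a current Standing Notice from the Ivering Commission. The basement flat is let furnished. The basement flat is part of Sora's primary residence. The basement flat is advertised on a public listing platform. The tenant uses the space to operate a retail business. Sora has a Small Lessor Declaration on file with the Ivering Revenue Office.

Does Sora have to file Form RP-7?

No — exception (a) applies; Sora is not required to file Form RP-7.

All of (a)'s requirements are met (the basement flat is part of the primary residence). As to paragraphs (c)–(d): (c) would limit (a) — the space is let for business use — but (d) sets (c) aside: (d) applies — a current Standing Notice is held. (a) remains available.
Exception (b)'s conditions are all satisfied: a Small Lessor Declaration is on file; the property is let furnished. But: (e) applies — the property is publicly advertised. (b) is therefore removed.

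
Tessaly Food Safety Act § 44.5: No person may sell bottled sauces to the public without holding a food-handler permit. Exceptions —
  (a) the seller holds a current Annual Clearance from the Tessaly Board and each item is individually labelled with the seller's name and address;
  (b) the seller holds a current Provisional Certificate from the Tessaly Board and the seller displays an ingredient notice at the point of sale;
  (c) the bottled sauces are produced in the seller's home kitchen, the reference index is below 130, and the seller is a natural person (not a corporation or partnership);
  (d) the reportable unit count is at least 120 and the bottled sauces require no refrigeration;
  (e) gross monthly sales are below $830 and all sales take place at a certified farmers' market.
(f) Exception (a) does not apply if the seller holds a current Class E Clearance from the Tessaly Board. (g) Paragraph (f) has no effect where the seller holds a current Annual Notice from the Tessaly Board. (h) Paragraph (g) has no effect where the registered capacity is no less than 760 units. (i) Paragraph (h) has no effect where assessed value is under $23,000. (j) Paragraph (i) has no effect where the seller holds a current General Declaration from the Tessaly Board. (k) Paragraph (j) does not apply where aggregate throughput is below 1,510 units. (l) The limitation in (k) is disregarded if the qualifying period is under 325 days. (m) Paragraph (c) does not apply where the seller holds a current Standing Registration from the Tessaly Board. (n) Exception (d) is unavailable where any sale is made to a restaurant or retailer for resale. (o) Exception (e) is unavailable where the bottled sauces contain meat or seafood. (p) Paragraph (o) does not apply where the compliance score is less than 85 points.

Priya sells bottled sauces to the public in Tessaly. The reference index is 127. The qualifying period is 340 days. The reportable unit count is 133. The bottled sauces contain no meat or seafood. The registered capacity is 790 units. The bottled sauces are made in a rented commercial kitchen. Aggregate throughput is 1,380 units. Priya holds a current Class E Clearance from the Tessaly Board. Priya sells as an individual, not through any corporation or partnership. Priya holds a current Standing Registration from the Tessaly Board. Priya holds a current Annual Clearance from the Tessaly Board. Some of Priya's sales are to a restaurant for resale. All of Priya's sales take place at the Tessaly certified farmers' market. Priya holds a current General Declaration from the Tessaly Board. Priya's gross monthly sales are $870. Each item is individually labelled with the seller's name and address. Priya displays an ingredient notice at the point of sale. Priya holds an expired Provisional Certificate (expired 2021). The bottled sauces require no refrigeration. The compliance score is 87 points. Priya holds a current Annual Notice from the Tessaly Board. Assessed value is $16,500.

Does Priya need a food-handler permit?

Exception (a) is satisfied on its face — a current Annual Clearance is held; items are individually labelled. Considering the limiting provisions: (f) applies (a current Class E Clearance is held), but yields to (g): (g) applies — a current Annual Notice is held. (h) applies (the registered capacity is 790 units, meeting the 760 units threshold), but is overridden by (i): (i) is engaged — assessed value is $16,500, under the $23,000 limit. (j) is triggered (a current General Declaration is held), but is displaced by (k): (k) operates against (j): aggregate throughput is 1,380 units, below the 1,510 units limit. (l) is inapplicable (the qualifying period is 340 days, not under 325 days), so (k) stands. Exception (a) stands.
Exception (b) fails — there is no Provisional Certificate in force.
Exception (c) fails — the bottled sauces are made in a commercial kitchen, not a home kitchen.
Exception (d)'s conditions are all satisfied: the reportable unit count is 133, meeting the 120 threshold; the bottled sauces are shelf-stable. But applying paragraph (n): (n) operates — some sales are to a restaurant for resale. So (d) is unavailable.
Exception (e) fails — gross monthly sales are $870, not below $830.

No — exception (a) applies; Priya is not required to hold a food-handler permit.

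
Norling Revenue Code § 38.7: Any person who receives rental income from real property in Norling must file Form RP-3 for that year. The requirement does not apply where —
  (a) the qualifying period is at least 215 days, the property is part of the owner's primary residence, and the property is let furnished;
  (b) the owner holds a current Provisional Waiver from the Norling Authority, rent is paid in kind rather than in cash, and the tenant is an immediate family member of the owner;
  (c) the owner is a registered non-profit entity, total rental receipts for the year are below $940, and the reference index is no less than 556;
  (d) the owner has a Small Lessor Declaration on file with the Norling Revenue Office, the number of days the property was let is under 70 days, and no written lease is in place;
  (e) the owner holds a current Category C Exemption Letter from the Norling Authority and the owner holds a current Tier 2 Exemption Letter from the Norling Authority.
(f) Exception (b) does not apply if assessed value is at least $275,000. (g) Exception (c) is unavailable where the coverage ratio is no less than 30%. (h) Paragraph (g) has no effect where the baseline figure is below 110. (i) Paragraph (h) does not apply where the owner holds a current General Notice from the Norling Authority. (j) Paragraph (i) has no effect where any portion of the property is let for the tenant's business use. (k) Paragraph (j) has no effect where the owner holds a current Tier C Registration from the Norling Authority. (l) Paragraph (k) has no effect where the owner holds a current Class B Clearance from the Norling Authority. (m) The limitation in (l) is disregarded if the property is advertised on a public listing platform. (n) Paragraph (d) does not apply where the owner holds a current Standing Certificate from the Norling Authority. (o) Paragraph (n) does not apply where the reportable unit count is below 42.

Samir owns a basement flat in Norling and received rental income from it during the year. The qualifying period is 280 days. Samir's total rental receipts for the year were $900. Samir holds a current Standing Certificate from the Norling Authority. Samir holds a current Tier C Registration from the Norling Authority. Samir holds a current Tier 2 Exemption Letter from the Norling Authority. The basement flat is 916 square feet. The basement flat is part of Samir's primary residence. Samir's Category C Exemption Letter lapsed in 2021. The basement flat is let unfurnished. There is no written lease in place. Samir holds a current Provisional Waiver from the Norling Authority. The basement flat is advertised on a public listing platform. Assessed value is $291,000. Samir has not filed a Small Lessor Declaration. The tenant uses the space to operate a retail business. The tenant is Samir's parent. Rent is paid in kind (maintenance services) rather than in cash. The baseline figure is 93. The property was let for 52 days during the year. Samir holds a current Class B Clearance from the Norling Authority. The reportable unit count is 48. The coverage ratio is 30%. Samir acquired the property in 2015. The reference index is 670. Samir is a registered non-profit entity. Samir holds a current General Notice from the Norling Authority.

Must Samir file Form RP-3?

Exception (a) requires that the property is let furnished; but the property is let unfurnished, so (a) is unavailable.
Exception (b)'s conditions are all satisfied: a current Provisional Waiver is held; rent is paid in kind; the tenant is an immediate family member. However, paragraph (f) must be considered: (f) operates against (b): assessed value is $291,000, meeting the $275,000 threshold. (b) is therefore removed.
Exception (c)'s conditions are all satisfied: Samir is a registered non-profit; total rental receipts for the year are $900, below the $940 limit; the reference index is 670, meeting the 556 threshold. However, paragraphs (g)–(m) must be considered: (g) is engaged — the coverage ratio is 30%, meeting the 30% threshold. (h) applies (the baseline figure is 93, below the 110 limit), but is itself disapplied by (i): (i) operates against (h): a current General Notice is held. (j) would limit (i) — the space is let for business use — but (k) sets (j) aside: (k) is engaged — a current Tier C Registration is held. (l) applies (a current Class B Clearance is held), but is overridden by (m): (m) operates — the property is publicly advertised. Exception (c) does not apply.
Exception (d) does not apply: no Small Lessor Declaration is on file.
Exception (e) requires that the owner holds a current Category C Exemption Letter from the Norling Authority; but no current Category C Exemption Letter is held, so (e) is unavailable.
No exception applies. The general rule governs.

Yes — Samir must file Form RP-3.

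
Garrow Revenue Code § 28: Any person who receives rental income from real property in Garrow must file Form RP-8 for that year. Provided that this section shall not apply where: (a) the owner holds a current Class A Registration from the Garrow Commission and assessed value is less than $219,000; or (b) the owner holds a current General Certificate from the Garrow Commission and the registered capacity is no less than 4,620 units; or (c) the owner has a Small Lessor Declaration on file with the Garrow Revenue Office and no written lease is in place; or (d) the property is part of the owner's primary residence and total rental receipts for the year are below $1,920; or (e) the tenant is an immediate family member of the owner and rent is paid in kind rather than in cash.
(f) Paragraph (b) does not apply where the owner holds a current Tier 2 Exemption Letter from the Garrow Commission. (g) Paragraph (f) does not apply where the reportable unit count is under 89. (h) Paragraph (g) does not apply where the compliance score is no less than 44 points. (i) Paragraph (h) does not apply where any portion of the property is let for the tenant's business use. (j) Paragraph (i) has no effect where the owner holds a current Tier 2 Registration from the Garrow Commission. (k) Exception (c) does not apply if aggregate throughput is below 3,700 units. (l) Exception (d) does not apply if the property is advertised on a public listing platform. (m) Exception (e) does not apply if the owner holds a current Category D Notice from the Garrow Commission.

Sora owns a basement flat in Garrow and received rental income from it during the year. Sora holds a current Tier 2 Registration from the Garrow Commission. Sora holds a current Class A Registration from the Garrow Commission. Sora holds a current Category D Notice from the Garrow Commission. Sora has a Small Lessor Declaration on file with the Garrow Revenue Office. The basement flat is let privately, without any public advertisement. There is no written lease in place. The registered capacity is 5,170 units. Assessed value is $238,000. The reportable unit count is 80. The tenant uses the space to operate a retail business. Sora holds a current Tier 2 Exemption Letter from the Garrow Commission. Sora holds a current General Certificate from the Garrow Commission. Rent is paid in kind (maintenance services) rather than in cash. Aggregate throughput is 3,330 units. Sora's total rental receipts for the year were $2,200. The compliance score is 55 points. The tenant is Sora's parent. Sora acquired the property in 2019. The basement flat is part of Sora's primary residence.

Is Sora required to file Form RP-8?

Yes — Sora must file Form RP-8.

Exception (a) does not apply: assessed value is $238,000, not less than $219,000.
Exception (b)'s conditions are all satisfied: a current General Certificate is held; the registered capacity is 5,170 units, meeting the 4,620 units threshold. However, paragraphs (f)–(j) must be considered: (f) operates — a current Tier 2 Exemption Letter is held. (g) would limit (f) — the reportable unit count is 80, under the 89 limit — but (h) sets (g) aside: (h) is triggered — the compliance score is 55 points, meeting the 44 points threshold. (i) is engaged (the space is let for business use), but is overridden by (j): (j) operates against (i): a current Tier 2 Registration is held. So (b) is unavailable.
Exception (c) is satisfied on its face — a Small Lessor Declaration is on file; there is no written lease. But: (k) operates against (c): aggregate throughput is 3,330 units, below the 3,700 units limit. Exception (c) does not apply.
Exception (d) does not apply: total rental receipts for the year are $2,200, not below $1,920.
Exception (e): the tenant is an immediate family member; rent is paid in kind — every condition holds. Turning to paragraph (m): (m) is engaged — a current Category D Notice is held. (e) is therefore removed.
No exception displaces § 28.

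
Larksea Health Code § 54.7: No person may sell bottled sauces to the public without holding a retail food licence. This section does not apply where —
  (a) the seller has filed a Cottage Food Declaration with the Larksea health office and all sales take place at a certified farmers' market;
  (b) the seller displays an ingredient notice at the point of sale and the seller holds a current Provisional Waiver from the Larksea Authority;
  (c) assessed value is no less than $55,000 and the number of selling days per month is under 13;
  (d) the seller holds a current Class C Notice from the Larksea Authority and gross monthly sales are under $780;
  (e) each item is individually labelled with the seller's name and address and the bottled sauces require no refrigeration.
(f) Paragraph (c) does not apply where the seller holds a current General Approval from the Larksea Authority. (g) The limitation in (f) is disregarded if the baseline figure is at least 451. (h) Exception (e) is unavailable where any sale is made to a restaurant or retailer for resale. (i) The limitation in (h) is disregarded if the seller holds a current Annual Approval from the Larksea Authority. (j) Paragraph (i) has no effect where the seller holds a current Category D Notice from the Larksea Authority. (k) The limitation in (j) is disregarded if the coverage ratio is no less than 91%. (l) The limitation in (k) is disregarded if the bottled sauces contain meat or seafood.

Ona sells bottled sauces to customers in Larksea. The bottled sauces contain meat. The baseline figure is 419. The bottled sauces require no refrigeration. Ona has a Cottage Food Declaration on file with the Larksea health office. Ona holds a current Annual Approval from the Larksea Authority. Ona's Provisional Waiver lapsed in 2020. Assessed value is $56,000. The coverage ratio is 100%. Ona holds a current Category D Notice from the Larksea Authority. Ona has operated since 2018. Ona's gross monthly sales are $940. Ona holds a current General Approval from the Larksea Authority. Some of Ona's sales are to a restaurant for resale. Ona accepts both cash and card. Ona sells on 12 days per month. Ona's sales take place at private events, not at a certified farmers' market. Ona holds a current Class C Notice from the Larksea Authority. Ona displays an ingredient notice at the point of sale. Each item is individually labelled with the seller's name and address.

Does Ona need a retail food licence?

Yes — Ona must hold a retail food licence.

Exception (a) fails — sales are at private events, not a certified farmers' market.
Exception (b) does not apply: there is no Provisional Waiver in force.
All of (c)'s requirements are met (assessed value is $56,000, meeting the $55,000 threshold; the number of selling days per month is 12, under the 13 limit). However, paragraphs (f)–(g) must be considered: (f) applies — a current General Approval is held. (g) is not triggered (the baseline figure is 419, short of 451), so (f) stands. So (c) is unavailable.
Exception (d) does not apply: gross monthly sales are $940, not under $780.
Exception (e): items are individually labelled; the bottled sauces are shelf-stable — every condition holds. Turning to paragraphs (h)–(l): (h) operates against (e): some sales are to a restaurant for resale. (i) applies (a current Annual Approval is held), but is set aside by (j): (j) operates against (i): a current Category D Notice is held. (k) would limit (j) — the coverage ratio is 100%, meeting the 91% threshold — but (l) sets (k) aside: (l) is triggered — the bottled sauces contain meat. So (e) is unavailable.
Every exception is unavailable, so the rule governs.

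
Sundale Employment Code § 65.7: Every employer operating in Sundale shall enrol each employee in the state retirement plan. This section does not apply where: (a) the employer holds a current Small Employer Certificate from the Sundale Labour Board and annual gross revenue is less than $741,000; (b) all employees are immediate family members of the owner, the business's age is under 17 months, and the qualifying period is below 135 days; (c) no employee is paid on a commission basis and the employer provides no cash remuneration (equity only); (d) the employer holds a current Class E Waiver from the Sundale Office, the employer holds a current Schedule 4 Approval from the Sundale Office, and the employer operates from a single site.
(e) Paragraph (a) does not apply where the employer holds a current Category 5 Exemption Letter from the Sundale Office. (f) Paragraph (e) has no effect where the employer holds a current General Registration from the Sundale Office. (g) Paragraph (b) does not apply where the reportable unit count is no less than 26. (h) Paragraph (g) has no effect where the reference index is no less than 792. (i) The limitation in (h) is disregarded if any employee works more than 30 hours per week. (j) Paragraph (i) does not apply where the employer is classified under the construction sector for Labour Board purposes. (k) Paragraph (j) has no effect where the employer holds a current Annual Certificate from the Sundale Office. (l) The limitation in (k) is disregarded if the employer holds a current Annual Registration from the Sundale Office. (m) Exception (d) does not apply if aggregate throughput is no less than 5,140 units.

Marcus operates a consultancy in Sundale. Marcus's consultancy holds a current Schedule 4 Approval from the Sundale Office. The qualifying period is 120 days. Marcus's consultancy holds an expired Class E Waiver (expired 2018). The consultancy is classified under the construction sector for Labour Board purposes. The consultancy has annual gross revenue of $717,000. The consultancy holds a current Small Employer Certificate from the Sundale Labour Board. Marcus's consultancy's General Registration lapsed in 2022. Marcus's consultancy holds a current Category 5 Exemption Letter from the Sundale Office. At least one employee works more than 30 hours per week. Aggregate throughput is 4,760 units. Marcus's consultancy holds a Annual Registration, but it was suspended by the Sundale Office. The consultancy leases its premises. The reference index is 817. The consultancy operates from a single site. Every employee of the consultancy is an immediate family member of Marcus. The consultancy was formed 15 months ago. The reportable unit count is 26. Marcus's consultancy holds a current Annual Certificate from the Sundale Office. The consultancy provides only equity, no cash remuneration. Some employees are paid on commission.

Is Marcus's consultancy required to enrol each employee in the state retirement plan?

Yes — Marcus's consultancy must enrol each employee in the state retirement plan.

Exception (a) is satisfied on its face — a current Small Employer Certificate is held; annual gross revenue is $717,000, less than the $741,000 limit. However, paragraphs (e)–(f) must be considered: (e) operates — a current Category 5 Exemption Letter is held. (f), which would lift (e), does not operate here — the General Registration is not current. So (a) is unavailable.
Exception (b) is satisfied on its face — every employee is an immediate family member; the business's age is 15 months, under the 17 months limit; the qualifying period is 120 days, below the 135 days limit. Turning to paragraphs (g)–(l): (g) applies — the reportable unit count is 26, meeting the 26 threshold. (h) operates (the reference index is 817, meeting the 792 threshold), but is displaced by (i): (i) operates — at least one employee exceeds 30 hours/week. (j) is triggered (the consultancy is classified under the construction sector), but is overridden by (k): (k) is triggered — a current Annual Certificate is held. (l) does not operate here (no current Annual Registration is held), so (k) stands. Exception (b) does not apply.
Exception (c) fails — some employees are paid on commission.
Exception (d) fails — there is no Class E Waiver in force.
No exception applies. The general rule governs.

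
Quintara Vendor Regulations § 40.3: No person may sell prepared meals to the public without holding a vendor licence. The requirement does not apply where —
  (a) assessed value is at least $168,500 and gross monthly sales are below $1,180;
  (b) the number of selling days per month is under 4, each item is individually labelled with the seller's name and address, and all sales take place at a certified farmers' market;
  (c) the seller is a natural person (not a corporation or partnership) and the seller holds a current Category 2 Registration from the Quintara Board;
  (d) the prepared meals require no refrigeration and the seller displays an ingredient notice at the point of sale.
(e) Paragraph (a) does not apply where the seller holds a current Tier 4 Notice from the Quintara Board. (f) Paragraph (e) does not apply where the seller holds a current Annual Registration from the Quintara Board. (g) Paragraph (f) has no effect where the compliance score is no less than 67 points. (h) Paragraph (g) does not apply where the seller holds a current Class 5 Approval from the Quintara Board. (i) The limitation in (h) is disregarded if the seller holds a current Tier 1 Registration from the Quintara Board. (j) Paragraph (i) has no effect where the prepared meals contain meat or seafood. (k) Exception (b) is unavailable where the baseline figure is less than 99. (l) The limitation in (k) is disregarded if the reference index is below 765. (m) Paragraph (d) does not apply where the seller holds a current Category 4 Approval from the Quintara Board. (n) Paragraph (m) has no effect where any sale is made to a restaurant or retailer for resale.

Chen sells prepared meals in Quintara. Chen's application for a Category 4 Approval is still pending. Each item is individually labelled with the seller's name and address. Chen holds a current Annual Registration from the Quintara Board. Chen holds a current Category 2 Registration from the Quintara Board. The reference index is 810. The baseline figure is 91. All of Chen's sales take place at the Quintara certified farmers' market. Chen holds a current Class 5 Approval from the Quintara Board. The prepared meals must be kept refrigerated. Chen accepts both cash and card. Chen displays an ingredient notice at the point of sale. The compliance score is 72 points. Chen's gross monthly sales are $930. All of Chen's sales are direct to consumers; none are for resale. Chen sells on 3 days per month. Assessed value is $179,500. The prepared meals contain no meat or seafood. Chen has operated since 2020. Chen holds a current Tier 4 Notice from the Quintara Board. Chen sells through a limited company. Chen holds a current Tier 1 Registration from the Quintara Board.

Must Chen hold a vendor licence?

Yes — Chen must hold a vendor licence.

Exception (a): assessed value is $179,500, meeting the $168,500 threshold; gross monthly sales are $930, below the $1,180 limit — every condition holds. Turning to paragraphs (e)–(j): (e) operates against (a): a current Tier 4 Notice is held. (f) is triggered (a current Annual Registration is held), but yields to (g): (g) applies — the compliance score is 72 points, meeting the 67 points threshold. (h) would limit (g) — a current Class 5 Approval is held — but (i) sets (h) aside: (i) is triggered — a current Tier 1 Registration is held. (j), which would lift (i), is inapplicable — the prepared meals contain no meat or seafood. So (a) is unavailable.
All of (b)'s requirements are met (the number of selling days per month is 3, under the 4 limit; items are individually labelled; all sales are at a certified farmers' market). But applying paragraphs (k)–(l): (k) operates against (b): the baseline figure is 91, less than the 99 limit. (l) does not operate here (the reference index is 810, not below 765), so (k) stands. (b) is therefore removed.
Exception (c) fails — the seller operates through a limited company.
Exception (d) requires that the prepared meals require no refrigeration; but the prepared meals require refrigeration, so (d) is unavailable.
No exception is made out. Chen falls within the general rule.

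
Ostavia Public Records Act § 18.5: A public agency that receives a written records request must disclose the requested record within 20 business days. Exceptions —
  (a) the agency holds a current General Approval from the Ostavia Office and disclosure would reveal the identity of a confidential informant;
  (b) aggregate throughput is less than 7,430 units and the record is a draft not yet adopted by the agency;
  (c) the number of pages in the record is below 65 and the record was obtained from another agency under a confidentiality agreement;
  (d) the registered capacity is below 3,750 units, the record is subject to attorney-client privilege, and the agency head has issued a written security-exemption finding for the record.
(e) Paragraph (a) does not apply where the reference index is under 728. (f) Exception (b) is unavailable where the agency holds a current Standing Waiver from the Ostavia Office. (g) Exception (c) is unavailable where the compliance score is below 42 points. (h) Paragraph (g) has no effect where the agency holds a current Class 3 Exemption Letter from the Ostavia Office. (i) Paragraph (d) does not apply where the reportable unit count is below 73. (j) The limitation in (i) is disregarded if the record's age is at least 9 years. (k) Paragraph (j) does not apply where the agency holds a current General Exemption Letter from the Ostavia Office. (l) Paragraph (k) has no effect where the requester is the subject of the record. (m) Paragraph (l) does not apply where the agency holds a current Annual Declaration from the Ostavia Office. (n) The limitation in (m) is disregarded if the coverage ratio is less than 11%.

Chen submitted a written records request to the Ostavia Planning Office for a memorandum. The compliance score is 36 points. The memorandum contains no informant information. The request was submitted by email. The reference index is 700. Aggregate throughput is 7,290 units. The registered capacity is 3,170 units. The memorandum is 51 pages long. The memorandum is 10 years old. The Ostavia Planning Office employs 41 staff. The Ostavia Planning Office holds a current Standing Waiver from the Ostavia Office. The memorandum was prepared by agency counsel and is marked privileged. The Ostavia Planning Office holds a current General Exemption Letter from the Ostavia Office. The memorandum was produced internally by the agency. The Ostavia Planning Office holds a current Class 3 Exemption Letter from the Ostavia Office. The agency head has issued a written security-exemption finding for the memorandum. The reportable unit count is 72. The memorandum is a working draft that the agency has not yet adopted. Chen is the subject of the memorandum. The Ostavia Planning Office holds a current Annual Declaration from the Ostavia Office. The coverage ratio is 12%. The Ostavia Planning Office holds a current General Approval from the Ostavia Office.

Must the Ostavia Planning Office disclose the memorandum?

Yes — the Ostavia Planning Office must disclose the memorandum.

Exception (a) fails — the memorandum contains no informant information.
Exception (b): aggregate throughput is 7,290 units, less than the 7,430 units limit; the memorandum is an unadopted draft — every condition holds. However, paragraph (f) must be considered: (f) operates against (b): a current Standing Waiver is held. So (b) is unavailable.
Exception (c) does not apply: the memorandum was produced internally.
Exception (d)'s conditions are all satisfied: the registered capacity is 3,170 units, below the 3,750 units limit; the memorandum is privileged; a written security-exemption finding has been issued. However, paragraphs (i)–(n) must be considered: (i) applies — the reportable unit count is 72, below the 73 limit. (j) would limit (i) — the record's age is 10 years, meeting the 9 years threshold — but (k) sets (j) aside: (k) is triggered — a current General Exemption Letter is held. (l) is engaged (Chen is the subject of the memorandum), but yields to (m): (m) operates against (l): a current Annual Declaration is held. (n), which would lift (m), is not engaged — the coverage ratio is 12%, not less than 11%. So (d) is unavailable.
None of the exceptions is available; § 18.5 applies in full.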